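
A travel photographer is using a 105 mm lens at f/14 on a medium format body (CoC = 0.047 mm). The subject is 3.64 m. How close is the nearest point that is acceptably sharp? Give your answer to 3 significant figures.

3.01 m

Hyperfocal distance H = f²/(N·c) + f = 105²/(14 × 0.047) + 105 = 11025/0.658 + 105 ≈ 16860.3 mm ≈ 16.86 m.
Near limit Dn = s·(H − f)/(H + s − 2f) = 3640 × (16860.3 − 105) / (16860.3 + 3640 − 2 × 105) = 3640 × 16755.3 / 20290.3 ≈ 3005.8 mm ≈ 3.01 m.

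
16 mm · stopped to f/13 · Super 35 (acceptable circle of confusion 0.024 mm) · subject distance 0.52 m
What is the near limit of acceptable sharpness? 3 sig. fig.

322 mm

Hyperfocal distance H = f²/(N·c) + f = 16²/(13 × 0.024) + 16 = 256/0.312 + 16 ≈ 836.5 mm ≈ 0.837 m.
Near limit Dn = s·(H − f)/(H + s − 2f) = 520 × (836.5 − 16) / (836.5 + 520 − 2 × 16) = 520 × 820.5 / 1324.5 ≈ 322.13 mm.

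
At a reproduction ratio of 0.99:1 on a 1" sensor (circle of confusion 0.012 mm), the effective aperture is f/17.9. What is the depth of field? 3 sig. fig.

At magnification m, DoF ≈ 2·N_eff·c/m² = 2 × 17.9 × 0.012 / 0.99² = 0.4296 / 0.9801 ≈ 0.438 mm.

0.438 mm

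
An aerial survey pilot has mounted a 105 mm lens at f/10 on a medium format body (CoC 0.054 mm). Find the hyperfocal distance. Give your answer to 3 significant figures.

20.5 m

Hyperfocal distance H = f²/(N·c) + f = 105²/(10 × 0.054) + 105 = 11025/0.54 + 105 ≈ 20521.7 mm ≈ 20.5 m.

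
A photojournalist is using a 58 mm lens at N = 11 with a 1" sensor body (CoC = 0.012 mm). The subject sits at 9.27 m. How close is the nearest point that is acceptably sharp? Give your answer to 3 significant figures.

Hyperfocal distance H = f²/(N·c) + f = 58²/(11 × 0.012) + 58 = 3364/0.132 + 58 ≈ 25542.8 mm ≈ 25.54 m.
Near limit Dn = s·(H − f)/(H + s − 2f) = 9270 × (25542.8 − 58) / (25542.8 + 9270 − 2 × 58) = 9270 × 25484.8 / 34696.8 ≈ 6808.8 mm ≈ 6.81 m.

6.81 m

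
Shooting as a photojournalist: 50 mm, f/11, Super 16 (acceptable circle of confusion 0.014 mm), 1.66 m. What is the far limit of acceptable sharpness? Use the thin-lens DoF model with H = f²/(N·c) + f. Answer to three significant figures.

Hyperfocal distance H = f²/(N·c) + f = 50²/(11 × 0.014) + 50 = 2500/0.154 + 50 ≈ 16283.8 mm ≈ 16.28 m.
Far limit Df = s·(H − f)/(H − s) = 1660 × (16283.8 − 50) / (16283.8 − 1660) = 1660 × 16233.8 / 14623.8 ≈ 1842.8 mm ≈ 1.84 m.

1.84 m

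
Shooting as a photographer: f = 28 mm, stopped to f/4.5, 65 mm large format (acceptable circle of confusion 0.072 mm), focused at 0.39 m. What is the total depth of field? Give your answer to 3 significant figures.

119 mm

Hyperfocal distance H = f²/(N·c) + f = 28²/(4.5 × 0.072) + 28 = 784/0.324 + 28 ≈ 2447.8 mm ≈ 2.448 m.
Near limit Dn = s·(H − f)/(H + s − 2f) = 390 × (2447.8 − 28) / (2447.8 + 390 − 2 × 28) = 390 × 2419.8 / 2781.8 ≈ 339.25 mm.
Far limit Df = s·(H − f)/(H − s) = 390 × (2447.8 − 28) / (2447.8 − 390) = 390 × 2419.8 / 2057.8 ≈ 458.61 mm.
Depth of field = Df − Dn = 458.61 − 339.25 ≈ 119.36 mm.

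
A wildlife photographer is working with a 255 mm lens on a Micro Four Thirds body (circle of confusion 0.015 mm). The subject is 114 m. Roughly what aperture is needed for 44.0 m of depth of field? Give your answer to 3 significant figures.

Write h = H − f = f²/(N·c). The thin-lens limits are Dn = s·h/(h + (s−f)) and Df = s·h/(h − (s−f)), so DoF = Df − Dn = 2·s·(s−f)·h / (h² − (s−f)²).
That is a quadratic in h: DoF·h² − 2·s·(s−f)·h − DoF·(s−f)² = 0 ⇒ h = (s−f)·(s + √(s² + DoF²)) / DoF = 113745 × (114000 + √(114000² + 44000²)) / 44000 = 113745 × (114000 + 122197) / 44000 ≈ 610595 mm.
Then N = f²/(c·h) = 255² / (0.015 × 610595) = 65025 / 9158.9 ≈ 7.10.

f/7.10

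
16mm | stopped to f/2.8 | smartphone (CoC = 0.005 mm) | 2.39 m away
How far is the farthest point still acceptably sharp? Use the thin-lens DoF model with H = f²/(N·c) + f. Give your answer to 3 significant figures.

2.75 m

Hyperfocal distance H = f²/(N·c) + f = 16²/(2.8 × 0.005) + 16 = 256/0.014 + 16 ≈ 18301.7 mm ≈ 18.30 m.
Far limit Df = s·(H − f)/(H − s) = 2390 × (18301.7 − 16) / (18301.7 − 2390) = 2390 × 18285.7 / 15911.7 ≈ 2746.6 mm ≈ 2.75 m.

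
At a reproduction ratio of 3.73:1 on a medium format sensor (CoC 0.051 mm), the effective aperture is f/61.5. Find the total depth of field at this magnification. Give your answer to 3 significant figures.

At magnification m, DoF ≈ 2·N_eff·c/m² = 2 × 61.5 × 0.051 / 3.73² = 6.273 / 13.91 ≈ 0.451 mm.

0.451 mm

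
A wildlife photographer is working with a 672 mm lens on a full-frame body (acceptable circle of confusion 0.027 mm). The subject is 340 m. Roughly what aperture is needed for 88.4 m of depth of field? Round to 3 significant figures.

f/6.30

Write h = H − f = f²/(N·c). The thin-lens limits are Dn = s·h/(h + (s−f)) and Df = s·h/(h − (s−f)), so DoF = Df − Dn = 2·s·(s−f)·h / (h² − (s−f)²).
That is a quadratic in h: DoF·h² − 2·s·(s−f)·h − DoF·(s−f)² = 0 ⇒ h = (s−f)·(s + √(s² + DoF²)) / DoF = 339328 × (340000 + √(340000² + 88400²)) / 88400 = 339328 × (340000 + 351304) / 88400 ≈ 2653607 mm.
Then N = f²/(c·h) = 672² / (0.027 × 2653607) = 451584 / 71647 ≈ 6.30.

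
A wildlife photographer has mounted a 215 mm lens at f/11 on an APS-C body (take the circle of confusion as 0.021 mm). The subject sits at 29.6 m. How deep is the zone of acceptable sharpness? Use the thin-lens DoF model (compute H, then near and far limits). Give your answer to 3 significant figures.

Hyperfocal distance H = f²/(N·c) + f = 215²/(11 × 0.021) + 215 = 46225/0.231 + 215 ≈ 200323.2 mm ≈ 200.3 m.
Near limit Dn = s·(H − f)/(H + s − 2f) = 29600 × (200323.2 − 215) / (200323.2 + 29600 − 2 × 215) = 29600 × 200108.2 / 229493.2 ≈ 25809.9 mm.
Far limit Df = s·(H − f)/(H − s) = 29600 × (200323.2 − 215) / (200323.2 − 29600) = 29600 × 200108.2 / 170723.2 ≈ 34694.8 mm.
Depth of field = Df − Dn = 34694.8 − 25809.9 ≈ 8884.9 mm ≈ 8.88 m.

8.88 m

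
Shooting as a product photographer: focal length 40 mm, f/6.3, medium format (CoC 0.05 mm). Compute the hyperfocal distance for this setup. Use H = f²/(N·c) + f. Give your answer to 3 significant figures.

Hyperfocal distance H = f²/(N·c) + f = 40²/(6.3 × 0.05) + 40 = 1600/0.315 + 40 ≈ 5119.4 mm ≈ 5.12 m.

5.12 m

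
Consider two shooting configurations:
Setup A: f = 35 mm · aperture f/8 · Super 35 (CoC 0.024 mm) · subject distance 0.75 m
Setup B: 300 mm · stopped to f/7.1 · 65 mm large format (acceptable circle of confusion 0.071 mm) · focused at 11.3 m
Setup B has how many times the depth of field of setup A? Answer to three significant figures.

8.21

Setup A: H = 35²/(8×0.024) + 35 ≈ 6415.2 mm; DoF = Df − Dn = 844.66 − 674.42 ≈ 170.24 mm.
Setup B: H = 300²/(7.1×0.071) + 300 ≈ 178836.0 mm; DoF = Df − Dn = 12041.9 − 10644.2 ≈ 1397.7 mm.
Ratio = 1397.7 / 170.24 ≈ 8.21.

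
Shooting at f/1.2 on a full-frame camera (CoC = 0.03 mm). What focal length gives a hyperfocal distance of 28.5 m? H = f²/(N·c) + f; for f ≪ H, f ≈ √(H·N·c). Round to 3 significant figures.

32.0 mm

From H = f²/(N·c) + f, with f ≪ H: f ≈ √(H·N·c) = √(28500 × 1.2 × 0.03) = √1026.0 ≈ 32.03 mm.
The +f correction barely moves this — solving exactly, f² + N·c·f − N·c·H = 0 ⇒ f = (−N·c + √((N·c)² + 4·N·c·H))/2 = (−0.036 + √4104.0)/2 ≈ 32.013 mm, so f ≈ 32.0 mm.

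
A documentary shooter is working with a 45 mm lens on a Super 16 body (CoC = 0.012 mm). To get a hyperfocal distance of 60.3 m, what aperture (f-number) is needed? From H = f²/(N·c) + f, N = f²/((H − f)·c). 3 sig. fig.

Rearrange H = f²/(N·c) + f for N: N = f² / ((H − f)·c).
N = 45² / ((60300 − 45) × 0.012) = 2025 / 723.1 ≈ 2.80.

f/2.80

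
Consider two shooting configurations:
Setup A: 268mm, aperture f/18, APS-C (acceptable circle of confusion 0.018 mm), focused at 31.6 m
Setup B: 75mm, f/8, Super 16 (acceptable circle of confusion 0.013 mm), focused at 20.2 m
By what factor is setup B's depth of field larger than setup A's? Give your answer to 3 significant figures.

1.91

Setup A: H = 268²/(18×0.018) + 268 ≈ 221947.0 mm; DoF = Df − Dn = 36801.5 − 27686.8 ≈ 9114.7 mm.
Setup B: H = 75²/(8×0.013) + 75 ≈ 54161.5 mm; DoF = Df − Dn = 32170 − 14722 ≈ 17448 mm.
Ratio = 17448 / 9114.7 ≈ 1.91.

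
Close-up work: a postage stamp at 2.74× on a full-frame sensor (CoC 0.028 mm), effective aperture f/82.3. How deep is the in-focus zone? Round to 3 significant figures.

0.614 mm

At magnification m, DoF ≈ 2·N_eff·c/m² = 2 × 82.3 × 0.028 / 2.74² = 4.609 / 7.508 ≈ 0.614 mm.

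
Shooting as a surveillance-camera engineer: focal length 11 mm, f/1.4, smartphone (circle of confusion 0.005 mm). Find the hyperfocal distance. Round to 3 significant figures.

17.3 m

Hyperfocal distance H = f²/(N·c) + f = 11²/(1.4 × 0.005) + 11 = 121/0.007 + 11 ≈ 17296.7 mm ≈ 17.3 m.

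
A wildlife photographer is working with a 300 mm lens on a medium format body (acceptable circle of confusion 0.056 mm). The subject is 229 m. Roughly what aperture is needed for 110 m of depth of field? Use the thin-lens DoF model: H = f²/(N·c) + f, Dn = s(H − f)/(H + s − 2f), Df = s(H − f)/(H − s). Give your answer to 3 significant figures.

Write h = H − f = f²/(N·c). The thin-lens limits are Dn = s·h/(h + (s−f)) and Df = s·h/(h − (s−f)), so DoF = Df − Dn = 2·s·(s−f)·h / (h² − (s−f)²).
That is a quadratic in h: DoF·h² − 2·s·(s−f)·h − DoF·(s−f)² = 0 ⇒ h = (s−f)·(s + √(s² + DoF²)) / DoF = 228700 × (229000 + √(229000² + 110000²)) / 110000 = 228700 × (229000 + 254049) / 110000 ≈ 1004303 mm.
Then N = f²/(c·h) = 300² / (0.056 × 1004303) = 90000 / 56241 ≈ 1.60.

f/1.60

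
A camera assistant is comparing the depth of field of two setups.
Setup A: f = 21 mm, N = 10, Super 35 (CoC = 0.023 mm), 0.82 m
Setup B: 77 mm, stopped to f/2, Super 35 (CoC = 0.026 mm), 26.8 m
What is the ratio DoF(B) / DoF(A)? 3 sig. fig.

16.1

Setup A: H = 21²/(10×0.023) + 21 ≈ 1938.4 mm; DoF = Df − Dn = 1405.82 − 578.81 ≈ 827.01 mm.
Setup B: H = 77²/(2×0.026) + 77 ≈ 114096.2 mm; DoF = Df − Dn = 35004 − 21711 ≈ 13293 mm.
Ratio = 13293 / 827.01 ≈ 16.1.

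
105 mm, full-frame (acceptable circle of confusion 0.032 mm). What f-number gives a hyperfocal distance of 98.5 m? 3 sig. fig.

Rearrange H = f²/(N·c) + f for N: N = f² / ((H − f)·c).
N = 105² / ((98500 − 105) × 0.032) = 11025 / 3149 ≈ 3.50.

f/3.50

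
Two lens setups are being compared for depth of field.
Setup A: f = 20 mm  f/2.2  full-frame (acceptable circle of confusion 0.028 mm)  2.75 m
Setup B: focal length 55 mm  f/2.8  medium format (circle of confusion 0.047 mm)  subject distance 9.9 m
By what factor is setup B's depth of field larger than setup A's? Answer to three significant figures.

3.70

Setup A: H = 20²/(2.2×0.028) + 20 ≈ 6513.5 mm; DoF = Df − Dn = 4744.8 − 1936.0 ≈ 2808.8 mm.
Setup B: H = 55²/(2.8×0.047) + 55 ≈ 23041.3 mm; DoF = Df − Dn = 17317 − 6931 ≈ 10386 mm.
Ratio = 10386 / 2808.8 ≈ 3.70.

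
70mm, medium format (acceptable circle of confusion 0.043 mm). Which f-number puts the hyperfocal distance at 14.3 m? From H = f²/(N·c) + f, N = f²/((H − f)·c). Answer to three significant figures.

f/8.01

Rearrange H = f²/(N·c) + f for N: N = f² / ((H − f)·c).
N = 70² / ((14300 − 70) × 0.043) = 4900 / 611.9 ≈ 8.01.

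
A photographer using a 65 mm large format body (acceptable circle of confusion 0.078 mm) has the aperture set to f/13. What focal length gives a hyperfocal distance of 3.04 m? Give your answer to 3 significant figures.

55.0 mm

From H = f²/(N·c) + f, with f ≪ H: f ≈ √(H·N·c) = √(3040 × 13 × 0.078) = √3082.6 ≈ 55.52 mm.
Exact: f² + N·c·f − N·c·H = 0 ⇒ f = (−N·c + √((N·c)² + 4·N·c·H))/2 = (−1.014 + √12331)/2 ≈ 55.016 mm ≈ 55.0 mm.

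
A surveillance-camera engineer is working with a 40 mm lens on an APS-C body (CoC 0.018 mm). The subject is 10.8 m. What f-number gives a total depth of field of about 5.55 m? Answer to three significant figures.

Write h = H − f = f²/(N·c). The thin-lens limits are Dn = s·h/(h + (s−f)) and Df = s·h/(h − (s−f)), so DoF = Df − Dn = 2·s·(s−f)·h / (h² − (s−f)²).
That is a quadratic in h: DoF·h² − 2·s·(s−f)·h − DoF·(s−f)² = 0 ⇒ h = (s−f)·(s + √(s² + DoF²)) / DoF = 10760 × (10800 + √(10800² + 5550²)) / 5550 = 10760 × (10800 + 12142.6) / 5550 ≈ 44480 mm.
Then N = f²/(c·h) = 40² / (0.018 × 44480) = 1600 / 800.63 ≈ 2.00.

f/2.00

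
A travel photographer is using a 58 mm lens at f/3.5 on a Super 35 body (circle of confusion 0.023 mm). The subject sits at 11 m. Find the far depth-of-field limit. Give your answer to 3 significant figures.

14.9 m

Hyperfocal distance H = f²/(N·c) + f = 58²/(3.5 × 0.023) + 58 = 3364/0.0805 + 58 ≈ 41846.8 mm ≈ 41.85 m.
Far limit Df = s·(H − f)/(H − s) = 11000 × (41846.8 − 58) / (41846.8 − 11000) = 11000 × 41788.8 / 30846.8 ≈ 14902 mm ≈ 14.9 m.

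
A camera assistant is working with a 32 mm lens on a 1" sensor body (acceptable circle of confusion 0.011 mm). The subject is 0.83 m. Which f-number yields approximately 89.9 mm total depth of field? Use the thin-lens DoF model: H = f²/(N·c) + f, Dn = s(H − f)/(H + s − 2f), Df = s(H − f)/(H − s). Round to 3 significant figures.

Write h = H − f = f²/(N·c). The thin-lens limits are Dn = s·h/(h + (s−f)) and Df = s·h/(h − (s−f)), so DoF = Df − Dn = 2·s·(s−f)·h / (h² − (s−f)²).
That is a quadratic in h: DoF·h² − 2·s·(s−f)·h − DoF·(s−f)² = 0 ⇒ h = (s−f)·(s + √(s² + DoF²)) / DoF = 798 × (830 + √(830² + 89.9²)) / 89.9 = 798 × (830 + 834.854) / 89.9 ≈ 14778 mm.
Then N = f²/(c·h) = 32² / (0.011 × 14778) = 1024 / 162.56 ≈ 6.30.

f/6.30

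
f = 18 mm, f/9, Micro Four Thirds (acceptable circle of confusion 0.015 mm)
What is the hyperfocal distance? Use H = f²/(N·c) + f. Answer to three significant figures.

Hyperfocal distance H = f²/(N·c) + f = 18²/(9 × 0.015) + 18 = 324/0.135 + 18 ≈ 2418.0 mm ≈ 2.42 m.

2.42 m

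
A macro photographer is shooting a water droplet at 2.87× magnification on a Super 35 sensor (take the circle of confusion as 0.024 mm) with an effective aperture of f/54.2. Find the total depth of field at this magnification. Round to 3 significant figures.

At magnification m, DoF ≈ 2·N_eff·c/m² = 2 × 54.2 × 0.024 / 2.87² = 2.602 / 8.237 ≈ 0.316 mm.

0.316 mm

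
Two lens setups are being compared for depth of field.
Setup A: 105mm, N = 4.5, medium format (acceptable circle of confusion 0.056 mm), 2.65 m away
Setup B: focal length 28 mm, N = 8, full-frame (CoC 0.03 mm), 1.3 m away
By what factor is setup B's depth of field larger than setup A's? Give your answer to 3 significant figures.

Setup A: H = 105²/(4.5×0.056) + 105 ≈ 43855.0 mm; DoF = Df − Dn = 2813.68 − 2504.32 ≈ 309.36 mm.
Setup B: H = 28²/(8×0.03) + 28 ≈ 3294.7 mm; DoF = Df − Dn = 2129.0 − 935.7 ≈ 1193.3 mm.
Ratio = 1193.3 / 309.36 ≈ 3.86.

3.86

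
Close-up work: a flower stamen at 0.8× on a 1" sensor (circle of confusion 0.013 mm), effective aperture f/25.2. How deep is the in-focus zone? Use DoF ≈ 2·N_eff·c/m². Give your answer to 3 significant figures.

1.02 mm

At magnification m, DoF ≈ 2·N_eff·c/m² = 2 × 25.2 × 0.013 / 0.8² = 0.6552 / 0.64 ≈ 1.02 mm.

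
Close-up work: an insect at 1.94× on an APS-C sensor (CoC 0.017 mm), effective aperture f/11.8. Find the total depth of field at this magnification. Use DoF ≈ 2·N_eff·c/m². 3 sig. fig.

At magnification m, DoF ≈ 2·N_eff·c/m² = 2 × 11.8 × 0.017 / 1.94² = 0.4012 / 3.764 ≈ 0.107 mm.

0.107 mm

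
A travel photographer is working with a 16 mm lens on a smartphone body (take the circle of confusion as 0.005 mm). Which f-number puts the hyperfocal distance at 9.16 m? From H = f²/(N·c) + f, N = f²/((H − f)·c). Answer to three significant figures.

Rearrange H = f²/(N·c) + f for N: N = f² / ((H − f)·c).
N = 16² / ((9160 − 16) × 0.005) = 256 / 45.72 ≈ 5.60.

f/5.60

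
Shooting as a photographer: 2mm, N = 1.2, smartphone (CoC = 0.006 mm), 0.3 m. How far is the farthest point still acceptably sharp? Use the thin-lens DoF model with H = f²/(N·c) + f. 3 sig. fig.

0.647 m

Hyperfocal distance H = f²/(N·c) + f = 2²/(1.2 × 0.006) + 2 = 4/0.0072 + 2 ≈ 557.6 mm ≈ 0.558 m.
Far limit Df = s·(H − f)/(H − s) = 300 × (557.6 − 2) / (557.6 − 300) = 300 × 555.6 / 257.6 ≈ 647.11 mm ≈ 0.647 m.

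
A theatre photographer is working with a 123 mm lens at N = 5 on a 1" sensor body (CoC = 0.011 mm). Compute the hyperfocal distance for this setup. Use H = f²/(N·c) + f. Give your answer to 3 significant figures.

Hyperfocal distance H = f²/(N·c) + f = 123²/(5 × 0.011) + 123 = 15129/0.055 + 123 ≈ 275195.7 mm ≈ 275 m.

275 m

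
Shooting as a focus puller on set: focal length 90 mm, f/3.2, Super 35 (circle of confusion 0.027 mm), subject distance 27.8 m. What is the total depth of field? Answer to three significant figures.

Hyperfocal distance H = f²/(N·c) + f = 90²/(3.2 × 0.027) + 90 = 8100/0.0864 + 90 ≈ 93840.0 mm ≈ 93.84 m.
Near limit Dn = s·(H − f)/(H + s − 2f) = 27800 × (93840.0 − 90) / (93840.0 + 27800 − 2 × 90) = 27800 × 93750.0 / 121460.0 ≈ 21458 mm.
Far limit Df = s·(H − f)/(H − s) = 27800 × (93840.0 − 90) / (93840.0 − 27800) = 27800 × 93750.0 / 66040.0 ≈ 39465 mm.
Depth of field = Df − Dn = 39465 − 21458 ≈ 18007 mm ≈ 18.0 m.

18.0 m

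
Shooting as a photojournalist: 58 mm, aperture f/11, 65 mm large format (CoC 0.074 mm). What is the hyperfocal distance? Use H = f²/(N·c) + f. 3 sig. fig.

Hyperfocal distance H = f²/(N·c) + f = 58²/(11 × 0.074) + 58 = 3364/0.814 + 58 ≈ 4190.7 mm ≈ 4.19 m.

4.19 m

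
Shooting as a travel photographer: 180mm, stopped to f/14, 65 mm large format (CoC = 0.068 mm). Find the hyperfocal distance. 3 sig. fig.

34.2 m

Hyperfocal distance H = f²/(N·c) + f = 180²/(14 × 0.068) + 180 = 32400/0.952 + 180 ≈ 34213.6 mm ≈ 34.2 m.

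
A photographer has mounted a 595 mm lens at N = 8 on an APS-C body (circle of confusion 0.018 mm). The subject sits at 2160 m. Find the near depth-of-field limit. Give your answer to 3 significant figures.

Hyperfocal distance H = f²/(N·c) + f = 595²/(8 × 0.018) + 595 = 354025/0.144 + 595 ≈ 2459101.9 mm ≈ 2459 m.
Near limit Dn = s·(H − f)/(H + s − 2f) = 2160000 × (2459101.9 − 595) / (2459101.9 + 2160000 − 2 × 595) = 2160000 × 2458506.9 / 4617911.9 ≈ 1149952 mm ≈ 1150 m.

1150 m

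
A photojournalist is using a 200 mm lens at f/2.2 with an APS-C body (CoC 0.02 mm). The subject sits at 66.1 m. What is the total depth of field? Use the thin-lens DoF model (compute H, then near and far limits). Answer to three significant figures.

9.63 m

Hyperfocal distance H = f²/(N·c) + f = 200²/(2.2 × 0.02) + 200 = 40000/0.044 + 200 ≈ 909290.9 mm ≈ 909.3 m.
Near limit Dn = s·(H − f)/(H + s − 2f) = 66100 × (909290.9 − 200) / (909290.9 + 66100 − 2 × 200) = 66100 × 909090.9 / 974990.9 ≈ 61632.3 mm.
Far limit Df = s·(H − f)/(H − s) = 66100 × (909290.9 − 200) / (909290.9 − 66100) = 66100 × 909090.9 / 843190.9 ≈ 71266.1 mm.
Depth of field = Df − Dn = 71266.1 − 61632.3 ≈ 9633.8 mm ≈ 9.63 m.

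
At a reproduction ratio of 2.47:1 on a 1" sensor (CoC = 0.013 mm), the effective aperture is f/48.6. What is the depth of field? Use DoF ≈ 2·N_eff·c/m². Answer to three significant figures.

At magnification m, DoF ≈ 2·N_eff·c/m² = 2 × 48.6 × 0.013 / 2.47² = 1.264 / 6.101 ≈ 0.207 mm.

0.207 mm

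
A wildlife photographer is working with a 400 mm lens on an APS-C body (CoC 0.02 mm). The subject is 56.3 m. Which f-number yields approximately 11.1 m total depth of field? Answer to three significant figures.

f/14

Write h = H − f = f²/(N·c). The thin-lens limits are Dn = s·h/(h + (s−f)) and Df = s·h/(h − (s−f)), so DoF = Df − Dn = 2·s·(s−f)·h / (h² − (s−f)²).
That is a quadratic in h: DoF·h² − 2·s·(s−f)·h − DoF·(s−f)² = 0 ⇒ h = (s−f)·(s + √(s² + DoF²)) / DoF = 55900 × (56300 + √(56300² + 11100²)) / 11100 = 55900 × (56300 + 57383.8) / 11100 ≈ 572516 mm.
Then N = f²/(c·h) = 400² / (0.02 × 572516) = 160000 / 11450 ≈ 14.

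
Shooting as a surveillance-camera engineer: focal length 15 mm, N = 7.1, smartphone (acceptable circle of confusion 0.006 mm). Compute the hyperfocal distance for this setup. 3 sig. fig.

5.30 m

Hyperfocal distance H = f²/(N·c) + f = 15²/(7.1 × 0.006) + 15 = 225/0.0426 + 15 ≈ 5296.7 mm ≈ 5.30 m.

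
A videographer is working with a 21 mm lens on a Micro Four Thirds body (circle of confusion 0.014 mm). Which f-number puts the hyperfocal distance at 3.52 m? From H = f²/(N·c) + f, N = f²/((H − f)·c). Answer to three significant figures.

f/9

Rearrange H = f²/(N·c) + f for N: N = f² / ((H − f)·c).
N = 21² / ((3520 − 21) × 0.014) = 441 / 48.99 ≈ 9.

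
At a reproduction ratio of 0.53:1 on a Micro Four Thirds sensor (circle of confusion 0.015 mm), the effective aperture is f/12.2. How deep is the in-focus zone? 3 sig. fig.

1.30 mm

At magnification m, DoF ≈ 2·N_eff·c/m² = 2 × 12.2 × 0.015 / 0.53² = 0.366 / 0.2809 ≈ 1.3 mm.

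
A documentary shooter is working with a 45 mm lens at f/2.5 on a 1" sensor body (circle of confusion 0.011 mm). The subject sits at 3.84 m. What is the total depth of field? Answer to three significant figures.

397 mm

Hyperfocal distance H = f²/(N·c) + f = 45²/(2.5 × 0.011) + 45 = 2025/0.0275 + 45 ≈ 73681.4 mm ≈ 73.68 m.
Near limit Dn = s·(H − f)/(H + s − 2f) = 3840 × (73681.4 − 45) / (73681.4 + 3840 − 2 × 45) = 3840 × 73636.4 / 77431.4 ≈ 3651.80 mm.
Far limit Df = s·(H − f)/(H − s) = 3840 × (73681.4 − 45) / (73681.4 − 3840) = 3840 × 73636.4 / 69841.4 ≈ 4048.66 mm.
Depth of field = Df − Dn = 4048.66 − 3651.80 ≈ 396.86 mm.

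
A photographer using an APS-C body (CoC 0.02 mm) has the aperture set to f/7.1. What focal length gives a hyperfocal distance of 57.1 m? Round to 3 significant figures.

90.0 mm

From H = f²/(N·c) + f, with f ≪ H: f ≈ √(H·N·c) = √(57100 × 7.1 × 0.02) = √8108.2 ≈ 90.05 mm.
Exact: f² + N·c·f − N·c·H = 0 ⇒ f = (−N·c + √((N·c)² + 4·N·c·H))/2 = (−0.142 + √32433)/2 ≈ 89.975 mm ≈ 90.0 mm.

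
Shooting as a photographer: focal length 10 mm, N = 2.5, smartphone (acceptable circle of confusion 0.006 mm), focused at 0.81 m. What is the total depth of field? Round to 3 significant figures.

Hyperfocal distance H = f²/(N·c) + f = 10²/(2.5 × 0.006) + 10 = 100/0.015 + 10 ≈ 6676.7 mm ≈ 6.677 m.
Near limit Dn = s·(H − f)/(H + s − 2f) = 810 × (6676.7 − 10) / (6676.7 + 810 − 2 × 10) = 810 × 6666.7 / 7466.7 ≈ 723.21 mm.
Far limit Df = s·(H − f)/(H − s) = 810 × (6676.7 − 10) / (6676.7 − 810) = 810 × 6666.7 / 5866.7 ≈ 920.45 mm.
Depth of field = Df − Dn = 920.45 − 723.21 ≈ 197.24 mm.

197 mm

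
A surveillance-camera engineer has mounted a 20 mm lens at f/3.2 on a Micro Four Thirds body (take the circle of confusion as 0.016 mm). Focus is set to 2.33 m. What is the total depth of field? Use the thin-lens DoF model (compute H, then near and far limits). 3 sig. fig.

Hyperfocal distance H = f²/(N·c) + f = 20²/(3.2 × 0.016) + 20 = 400/0.0512 + 20 ≈ 7832.5 mm ≈ 7.832 m.
Near limit Dn = s·(H − f)/(H + s − 2f) = 2330 × (7832.5 − 20) / (7832.5 + 2330 − 2 × 20) = 2330 × 7812.5 / 10122.5 ≈ 1798.3 mm.
Far limit Df = s·(H − f)/(H − s) = 2330 × (7832.5 − 20) / (7832.5 − 2330) = 2330 × 7812.5 / 5502.5 ≈ 3308.2 mm.
Depth of field = Df − Dn = 3308.2 − 1798.3 ≈ 1509.9 mm ≈ 1.51 m.

1.51 m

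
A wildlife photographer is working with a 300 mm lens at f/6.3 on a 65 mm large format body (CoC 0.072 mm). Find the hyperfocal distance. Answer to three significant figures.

199 m

Hyperfocal distance H = f²/(N·c) + f = 300²/(6.3 × 0.072) + 300 = 90000/0.4536 + 300 ≈ 198712.7 mm ≈ 199 m.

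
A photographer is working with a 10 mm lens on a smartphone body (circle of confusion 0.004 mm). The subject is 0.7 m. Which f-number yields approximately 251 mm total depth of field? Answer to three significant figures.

Write h = H − f = f²/(N·c). The thin-lens limits are Dn = s·h/(h + (s−f)) and Df = s·h/(h − (s−f)), so DoF = Df − Dn = 2·s·(s−f)·h / (h² − (s−f)²).
That is a quadratic in h: DoF·h² − 2·s·(s−f)·h − DoF·(s−f)² = 0 ⇒ h = (s−f)·(s + √(s² + DoF²)) / DoF = 690 × (700 + √(700² + 251²)) / 251 = 690 × (700 + 743.640) / 251 ≈ 3968.6 mm.
Then N = f²/(c·h) = 10² / (0.004 × 3968.6) = 100 / 15.874 ≈ 6.30.

f/6.30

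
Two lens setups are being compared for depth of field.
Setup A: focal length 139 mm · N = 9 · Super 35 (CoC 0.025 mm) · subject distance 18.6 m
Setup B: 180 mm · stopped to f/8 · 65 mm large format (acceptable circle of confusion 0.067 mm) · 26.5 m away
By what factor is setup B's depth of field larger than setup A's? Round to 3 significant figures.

3.40

Setup A: H = 139²/(9×0.025) + 139 ≈ 86010.1 mm; DoF = Df − Dn = 23693.8 − 15308.8 ≈ 8385.0 mm.
Setup B: H = 180²/(8×0.067) + 180 ≈ 60627.8 mm; DoF = Df − Dn = 46937 − 18462 ≈ 28475 mm.
Ratio = 28475 / 8385.0 ≈ 3.40.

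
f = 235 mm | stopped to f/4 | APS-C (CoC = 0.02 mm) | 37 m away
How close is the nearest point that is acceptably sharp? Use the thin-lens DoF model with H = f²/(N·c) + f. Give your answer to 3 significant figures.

Hyperfocal distance H = f²/(N·c) + f = 235²/(4 × 0.02) + 235 = 55225/0.08 + 235 ≈ 690547.5 mm ≈ 690.5 m.
Near limit Dn = s·(H − f)/(H + s − 2f) = 37000 × (690547.5 − 235) / (690547.5 + 37000 − 2 × 235) = 37000 × 690312.5 / 727077.5 ≈ 35129 mm ≈ 35.1 m.

35.1 m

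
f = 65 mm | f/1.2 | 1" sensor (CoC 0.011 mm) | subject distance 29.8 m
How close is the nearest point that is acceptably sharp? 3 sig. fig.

Hyperfocal distance H = f²/(N·c) + f = 65²/(1.2 × 0.011) + 65 = 4225/0.0132 + 65 ≈ 320140.8 mm ≈ 320.1 m.
Near limit Dn = s·(H − f)/(H + s − 2f) = 29800 × (320140.8 − 65) / (320140.8 + 29800 − 2 × 65) = 29800 × 320075.8 / 349810.8 ≈ 27267 mm ≈ 27.3 m.

27.3 m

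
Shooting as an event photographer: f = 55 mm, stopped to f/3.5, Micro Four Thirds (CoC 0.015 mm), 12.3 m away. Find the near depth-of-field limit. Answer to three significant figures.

10.1 m

Hyperfocal distance H = f²/(N·c) + f = 55²/(3.5 × 0.015) + 55 = 3025/0.0525 + 55 ≈ 57674.0 mm ≈ 57.67 m.
Near limit Dn = s·(H − f)/(H + s − 2f) = 12300 × (57674.0 − 55) / (57674.0 + 12300 − 2 × 55) = 12300 × 57619.0 / 69864.0 ≈ 10144 mm ≈ 10.1 m.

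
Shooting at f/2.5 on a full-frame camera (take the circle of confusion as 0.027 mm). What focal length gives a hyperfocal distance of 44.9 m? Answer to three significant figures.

From H = f²/(N·c) + f, with f ≪ H: f ≈ √(H·N·c) = √(44900 × 2.5 × 0.027) = √3030.8 ≈ 55.05 mm.
Exact: f² + N·c·f − N·c·H = 0 ⇒ f = (−N·c + √((N·c)² + 4·N·c·H))/2 = (−0.0675 + √12123)/2 ≈ 55.019 mm ≈ 55.0 mm.

55.0 mm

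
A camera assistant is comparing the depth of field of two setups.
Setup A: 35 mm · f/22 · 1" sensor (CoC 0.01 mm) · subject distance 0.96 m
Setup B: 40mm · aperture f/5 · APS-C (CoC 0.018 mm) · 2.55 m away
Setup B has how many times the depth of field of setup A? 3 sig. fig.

Setup A: H = 35²/(22×0.01) + 35 ≈ 5603.2 mm; DoF = Df − Dn = 1151.25 − 823.24 ≈ 328.01 mm.
Setup B: H = 40²/(5×0.018) + 40 ≈ 17817.8 mm; DoF = Df − Dn = 2969.22 − 2234.51 ≈ 734.71 mm.
Ratio = 734.71 / 328.01 ≈ 2.24.

2.24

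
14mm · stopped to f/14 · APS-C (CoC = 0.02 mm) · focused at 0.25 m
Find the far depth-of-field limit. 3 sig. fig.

Hyperfocal distance H = f²/(N·c) + f = 14²/(14 × 0.02) + 14 = 196/0.28 + 14 ≈ 714.0 mm ≈ 0.714 m.
Far limit Df = s·(H − f)/(H − s) = 250 × (714.0 − 14) / (714.0 − 250) = 250 × 700.0 / 464.0 ≈ 377.16 mm.

377 mm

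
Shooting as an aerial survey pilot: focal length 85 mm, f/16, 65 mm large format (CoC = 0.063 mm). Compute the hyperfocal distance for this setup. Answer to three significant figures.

7.25 m

Hyperfocal distance H = f²/(N·c) + f = 85²/(16 × 0.063) + 85 = 7225/1.008 + 85 ≈ 7252.7 mm ≈ 7.25 m.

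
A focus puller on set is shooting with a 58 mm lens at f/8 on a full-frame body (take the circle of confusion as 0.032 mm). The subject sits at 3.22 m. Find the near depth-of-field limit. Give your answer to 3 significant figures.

Hyperfocal distance H = f²/(N·c) + f = 58²/(8 × 0.032) + 58 = 3364/0.256 + 58 ≈ 13198.6 mm ≈ 13.20 m.
Near limit Dn = s·(H − f)/(H + s − 2f) = 3220 × (13198.6 − 58) / (13198.6 + 3220 − 2 × 58) = 3220 × 13140.6 / 16302.6 ≈ 2595.5 mm ≈ 2.60 m.

2.60 m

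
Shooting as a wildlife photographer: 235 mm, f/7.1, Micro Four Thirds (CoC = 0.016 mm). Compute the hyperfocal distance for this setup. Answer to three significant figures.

Hyperfocal distance H = f²/(N·c) + f = 235²/(7.1 × 0.016) + 235 = 55225/0.1136 + 235 ≈ 486370.6 mm ≈ 486 m.

486 m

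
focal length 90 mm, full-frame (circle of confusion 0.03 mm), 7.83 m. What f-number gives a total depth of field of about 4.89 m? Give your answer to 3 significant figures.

f/10

Write h = H − f = f²/(N·c). The thin-lens limits are Dn = s·h/(h + (s−f)) and Df = s·h/(h − (s−f)), so DoF = Df − Dn = 2·s·(s−f)·h / (h² − (s−f)²).
That is a quadratic in h: DoF·h² − 2·s·(s−f)·h − DoF·(s−f)² = 0 ⇒ h = (s−f)·(s + √(s² + DoF²)) / DoF = 7740 × (7830 + √(7830² + 4890²)) / 4890 = 7740 × (7830 + 9231.52) / 4890 ≈ 27005 mm.
Then N = f²/(c·h) = 90² / (0.03 × 27005) = 8100 / 810.16 ≈ 10.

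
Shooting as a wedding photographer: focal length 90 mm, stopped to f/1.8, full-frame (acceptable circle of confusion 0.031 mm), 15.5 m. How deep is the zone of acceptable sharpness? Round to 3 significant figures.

3.33 m

Hyperfocal distance H = f²/(N·c) + f = 90²/(1.8 × 0.031) + 90 = 8100/0.0558 + 90 ≈ 145251.3 mm ≈ 145.3 m.
Near limit Dn = s·(H − f)/(H + s − 2f) = 15500 × (145251.3 − 90) / (145251.3 + 15500 − 2 × 90) = 15500 × 145161.3 / 160571.3 ≈ 14012.5 mm.
Far limit Df = s·(H − f)/(H − s) = 15500 × (145251.3 − 90) / (145251.3 − 15500) = 15500 × 145161.3 / 129751.3 ≈ 17340.9 mm.
Depth of field = Df − Dn = 17340.9 − 14012.5 ≈ 3328.4 mm ≈ 3.33 m.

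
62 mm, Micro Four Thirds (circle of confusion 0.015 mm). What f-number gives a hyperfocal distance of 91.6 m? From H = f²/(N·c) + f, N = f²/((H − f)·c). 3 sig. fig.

Rearrange H = f²/(N·c) + f for N: N = f² / ((H − f)·c).
N = 62² / ((91600 − 62) × 0.015) = 3844 / 1373 ≈ 2.80.

f/2.80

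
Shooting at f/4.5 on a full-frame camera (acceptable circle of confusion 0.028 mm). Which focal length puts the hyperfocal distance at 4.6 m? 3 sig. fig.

From H = f²/(N·c) + f, with f ≪ H: f ≈ √(H·N·c) = √(4600 × 4.5 × 0.028) = √579.60 ≈ 24.07 mm.
Exact: f² + N·c·f − N·c·H = 0 ⇒ f = (−N·c + √((N·c)² + 4·N·c·H))/2 = (−0.126 + √2318.4)/2 ≈ 24.012 mm ≈ 24.0 mm.

24.0 mm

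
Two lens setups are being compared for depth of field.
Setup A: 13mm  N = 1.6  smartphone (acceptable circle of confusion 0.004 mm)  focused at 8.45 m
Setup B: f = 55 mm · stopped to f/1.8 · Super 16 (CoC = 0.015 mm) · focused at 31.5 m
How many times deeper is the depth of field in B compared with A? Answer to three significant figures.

Setup A: H = 13²/(1.6×0.004) + 13 ≈ 26419.2 mm; DoF = Df − Dn = 12417.5 − 6403.9 ≈ 6013.6 mm.
Setup B: H = 55²/(1.8×0.015) + 55 ≈ 112092.0 mm; DoF = Df − Dn = 43791 − 24597 ≈ 19194 mm.
Ratio = 19194 / 6013.6 ≈ 3.19.

3.19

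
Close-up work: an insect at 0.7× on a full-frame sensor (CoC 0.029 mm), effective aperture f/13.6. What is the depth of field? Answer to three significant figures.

1.61 mm

At magnification m, DoF ≈ 2·N_eff·c/m² = 2 × 13.6 × 0.029 / 0.7² = 0.7888 / 0.49 ≈ 1.61 mm.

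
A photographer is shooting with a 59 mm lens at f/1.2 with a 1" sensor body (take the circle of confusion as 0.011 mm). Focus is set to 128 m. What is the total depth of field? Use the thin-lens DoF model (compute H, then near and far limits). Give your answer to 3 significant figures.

Hyperfocal distance H = f²/(N·c) + f = 59²/(1.2 × 0.011) + 59 = 3481/0.0132 + 59 ≈ 263771.1 mm ≈ 263.8 m.
Near limit Dn = s·(H − f)/(H + s − 2f) = 128000 × (263771.1 − 59) / (263771.1 + 128000 − 2 × 59) = 128000 × 263712.1 / 391653.1 ≈ 86186 mm.
Far limit Df = s·(H − f)/(H − s) = 128000 × (263771.1 − 59) / (263771.1 − 128000) = 128000 × 263712.1 / 135771.1 ≈ 248618 mm.
Depth of field = Df − Dn = 248618 − 86186 ≈ 162432 mm ≈ 162 m.

162 m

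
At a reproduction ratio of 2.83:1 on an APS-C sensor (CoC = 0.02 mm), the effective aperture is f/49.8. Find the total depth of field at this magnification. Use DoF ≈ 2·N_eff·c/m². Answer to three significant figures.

At magnification m, DoF ≈ 2·N_eff·c/m² = 2 × 49.8 × 0.02 / 2.83² = 1.992 / 8.009 ≈ 0.249 mm.

0.249 mm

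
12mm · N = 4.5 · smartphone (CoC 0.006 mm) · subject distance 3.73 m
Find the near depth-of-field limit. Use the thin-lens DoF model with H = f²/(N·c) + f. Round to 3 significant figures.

2.20 m

Hyperfocal distance H = f²/(N·c) + f = 12²/(4.5 × 0.006) + 12 = 144/0.027 + 12 ≈ 5345.3 mm ≈ 5.345 m.
Near limit Dn = s·(H − f)/(H + s − 2f) = 3730 × (5345.3 − 12) / (5345.3 + 3730 − 2 × 12) = 3730 × 5333.3 / 9051.3 ≈ 2197.8 mm ≈ 2.20 m.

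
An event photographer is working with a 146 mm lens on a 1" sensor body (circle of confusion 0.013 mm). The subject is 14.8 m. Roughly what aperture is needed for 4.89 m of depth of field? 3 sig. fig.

Write h = H − f = f²/(N·c). The thin-lens limits are Dn = s·h/(h + (s−f)) and Df = s·h/(h − (s−f)), so DoF = Df − Dn = 2·s·(s−f)·h / (h² − (s−f)²).
That is a quadratic in h: DoF·h² − 2·s·(s−f)·h − DoF·(s−f)² = 0 ⇒ h = (s−f)·(s + √(s² + DoF²)) / DoF = 14654 × (14800 + √(14800² + 4890²)) / 4890 = 14654 × (14800 + 15586.9) / 4890 ≈ 91061 mm.
Then N = f²/(c·h) = 146² / (0.013 × 91061) = 21316 / 1183.8 ≈ 18.

f/18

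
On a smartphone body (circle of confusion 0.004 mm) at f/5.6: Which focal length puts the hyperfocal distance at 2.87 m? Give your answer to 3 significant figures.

From H = f²/(N·c) + f, with f ≪ H: f ≈ √(H·N·c) = √(2870 × 5.6 × 0.004) = √64.288 ≈ 8.018 mm.
Exact: f² + N·c·f − N·c·H = 0 ⇒ f = (−N·c + √((N·c)² + 4·N·c·H))/2 = (−0.0224 + √257.15)/2 ≈ 8.0068 mm ≈ 8.01 mm.

8.01 mm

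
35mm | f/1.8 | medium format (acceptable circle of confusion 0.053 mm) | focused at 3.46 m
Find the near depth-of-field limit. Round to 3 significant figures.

2.73 m

Hyperfocal distance H = f²/(N·c) + f = 35²/(1.8 × 0.053) + 35 = 1225/0.0954 + 35 ≈ 12875.7 mm ≈ 12.88 m.
Near limit Dn = s·(H − f)/(H + s − 2f) = 3460 × (12875.7 − 35) / (12875.7 + 3460 − 2 × 35) = 3460 × 12840.7 / 16265.7 ≈ 2731.4 mm ≈ 2.73 m.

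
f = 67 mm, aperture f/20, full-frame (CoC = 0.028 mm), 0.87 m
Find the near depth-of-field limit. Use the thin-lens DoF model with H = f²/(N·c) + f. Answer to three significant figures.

Hyperfocal distance H = f²/(N·c) + f = 67²/(20 × 0.028) + 67 = 4489/0.56 + 67 ≈ 8083.1 mm ≈ 8.083 m.
Near limit Dn = s·(H − f)/(H + s − 2f) = 870 × (8083.1 − 67) / (8083.1 + 870 − 2 × 67) = 870 × 8016.1 / 8819.1 ≈ 790.78 mm ≈ 0.791 m.

0.791 m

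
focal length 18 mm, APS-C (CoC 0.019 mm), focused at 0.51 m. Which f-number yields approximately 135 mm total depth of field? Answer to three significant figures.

f/4.51

Write h = H − f = f²/(N·c). The thin-lens limits are Dn = s·h/(h + (s−f)) and Df = s·h/(h − (s−f)), so DoF = Df − Dn = 2·s·(s−f)·h / (h² − (s−f)²).
That is a quadratic in h: DoF·h² − 2·s·(s−f)·h − DoF·(s−f)² = 0 ⇒ h = (s−f)·(s + √(s² + DoF²)) / DoF = 492 × (510 + √(510² + 135²)) / 135 = 492 × (510 + 527.565) / 135 ≈ 3781.3 mm.
Then N = f²/(c·h) = 18² / (0.019 × 3781.3) = 324 / 71.846 ≈ 4.51.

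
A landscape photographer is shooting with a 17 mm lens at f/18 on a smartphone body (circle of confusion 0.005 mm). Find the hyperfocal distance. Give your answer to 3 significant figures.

3.23 m

Hyperfocal distance H = f²/(N·c) + f = 17²/(18 × 0.005) + 17 = 289/0.09 + 17 ≈ 3228.1 mm ≈ 3.23 m.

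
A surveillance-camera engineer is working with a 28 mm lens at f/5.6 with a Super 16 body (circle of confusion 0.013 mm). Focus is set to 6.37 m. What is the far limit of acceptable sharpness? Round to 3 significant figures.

15.5 m

Hyperfocal distance H = f²/(N·c) + f = 28²/(5.6 × 0.013) + 28 = 784/0.0728 + 28 ≈ 10797.2 mm ≈ 10.80 m.
Far limit Df = s·(H − f)/(H − s) = 6370 × (10797.2 − 28) / (10797.2 − 6370) = 6370 × 10769.2 / 4427.2 ≈ 15495 mm ≈ 15.5 m.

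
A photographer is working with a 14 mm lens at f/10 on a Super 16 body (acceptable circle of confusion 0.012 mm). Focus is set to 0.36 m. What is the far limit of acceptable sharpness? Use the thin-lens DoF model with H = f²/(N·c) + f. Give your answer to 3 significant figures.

Hyperfocal distance H = f²/(N·c) + f = 14²/(10 × 0.012) + 14 = 196/0.12 + 14 ≈ 1647.3 mm ≈ 1.647 m.
Far limit Df = s·(H − f)/(H − s) = 360 × (1647.3 − 14) / (1647.3 − 360) = 360 × 1633.3 / 1287.3 ≈ 456.76 mm.

457 mm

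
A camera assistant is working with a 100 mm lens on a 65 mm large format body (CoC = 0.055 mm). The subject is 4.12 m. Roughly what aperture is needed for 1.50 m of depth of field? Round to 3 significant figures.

Write h = H − f = f²/(N·c). The thin-lens limits are Dn = s·h/(h + (s−f)) and Df = s·h/(h − (s−f)), so DoF = Df − Dn = 2·s·(s−f)·h / (h² − (s−f)²).
That is a quadratic in h: DoF·h² − 2·s·(s−f)·h − DoF·(s−f)² = 0 ⇒ h = (s−f)·(s + √(s² + DoF²)) / DoF = 4020 × (4120 + √(4120² + 1500²)) / 1500 = 4020 × (4120 + 4384.56) / 1500 ≈ 22792 mm.
Then N = f²/(c·h) = 100² / (0.055 × 22792) = 10000 / 1253.6 ≈ 7.98.

f/7.98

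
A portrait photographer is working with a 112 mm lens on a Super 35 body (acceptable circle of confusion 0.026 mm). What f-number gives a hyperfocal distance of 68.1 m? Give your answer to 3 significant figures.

Rearrange H = f²/(N·c) + f for N: N = f² / ((H − f)·c).
N = 112² / ((68100 − 112) × 0.026) = 12544 / 1768 ≈ 7.10.

f/7.10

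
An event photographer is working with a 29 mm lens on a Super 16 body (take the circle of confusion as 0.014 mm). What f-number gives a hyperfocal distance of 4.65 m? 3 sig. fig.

f/13

Rearrange H = f²/(N·c) + f for N: N = f² / ((H − f)·c).
N = 29² / ((4650 − 29) × 0.014) = 841 / 64.69 ≈ 13.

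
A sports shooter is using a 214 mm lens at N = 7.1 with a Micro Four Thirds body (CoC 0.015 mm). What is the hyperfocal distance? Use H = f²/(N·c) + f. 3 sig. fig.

430 m

Hyperfocal distance H = f²/(N·c) + f = 214²/(7.1 × 0.015) + 214 = 45796/0.1065 + 214 ≈ 430223.4 mm ≈ 430 m.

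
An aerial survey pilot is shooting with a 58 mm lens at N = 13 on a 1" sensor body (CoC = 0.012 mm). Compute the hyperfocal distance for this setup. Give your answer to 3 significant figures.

21.6 m

Hyperfocal distance H = f²/(N·c) + f = 58²/(13 × 0.012) + 58 = 3364/0.156 + 58 ≈ 21622.1 mm ≈ 21.6 m.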